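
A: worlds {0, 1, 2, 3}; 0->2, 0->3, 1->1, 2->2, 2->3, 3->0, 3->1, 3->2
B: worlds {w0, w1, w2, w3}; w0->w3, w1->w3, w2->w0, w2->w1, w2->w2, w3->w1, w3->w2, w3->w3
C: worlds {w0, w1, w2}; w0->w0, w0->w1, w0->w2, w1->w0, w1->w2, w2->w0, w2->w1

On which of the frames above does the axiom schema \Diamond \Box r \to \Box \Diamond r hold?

C

The schema corresponds to convergence: \forall x \forall y \forall z (Rxy \wedge Rxz \to \exists w (Ryw \wedge Rzw)).
A: fails — R32 and R31 but 2 and 1 have no common successor.
B: fails — Rw2w2 and Rw2w1 but w2 and w1 have no common successor.
C: holds.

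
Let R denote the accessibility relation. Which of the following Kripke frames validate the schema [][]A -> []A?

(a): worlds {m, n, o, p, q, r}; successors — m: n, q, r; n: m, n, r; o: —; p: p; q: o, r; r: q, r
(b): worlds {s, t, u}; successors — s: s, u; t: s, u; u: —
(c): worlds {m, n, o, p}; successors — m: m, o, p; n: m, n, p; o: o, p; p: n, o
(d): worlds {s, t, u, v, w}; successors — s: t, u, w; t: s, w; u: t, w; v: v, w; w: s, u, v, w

(b), (c)

Frame correspondent (Sahlqvist): forall x forall y (Rxy -> exists z (Rxz & Rzy)) — i.e. density.
(a): fails — Rqo but no z with Rqz and Rzo.
(b): holds.
(c): holds.
(d): fails — Rut but no z with Ruz and Rzt.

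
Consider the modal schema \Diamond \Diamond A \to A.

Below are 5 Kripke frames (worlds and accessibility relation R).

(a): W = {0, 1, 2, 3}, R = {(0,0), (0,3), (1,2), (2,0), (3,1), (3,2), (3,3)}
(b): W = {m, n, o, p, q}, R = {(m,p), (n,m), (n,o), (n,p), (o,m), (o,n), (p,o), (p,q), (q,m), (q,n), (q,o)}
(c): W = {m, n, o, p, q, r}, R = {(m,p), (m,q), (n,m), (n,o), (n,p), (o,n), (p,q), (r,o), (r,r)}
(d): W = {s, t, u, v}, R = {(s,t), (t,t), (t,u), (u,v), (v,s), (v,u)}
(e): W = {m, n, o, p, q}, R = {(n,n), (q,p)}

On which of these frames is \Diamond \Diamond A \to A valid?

(e)

Frame correspondent (Sahlqvist): \forall x \forall y (x R^2 y \to \exists w (y = w \wedge x = w)) — i.e. a generalized confluence (Geach) condition.
(a): fails — 0R²1 but 1 ≠ 0.
(b): fails — mR²o but o ≠ m.
(c): fails — mR²q but q ≠ m.
(d): fails — sR²t but t ≠ s.
(e): holds.
Valid on: (e).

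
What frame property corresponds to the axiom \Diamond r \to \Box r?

Suppose ◇r→□r is valid. Take Rxy, Rxz and set V(r)={y}. Then ◇r at x, so □r at x, so r at z, i.e. z=y.
The converse is a direct semantic check.
So the correspondent is partial functionality.

Partial functionality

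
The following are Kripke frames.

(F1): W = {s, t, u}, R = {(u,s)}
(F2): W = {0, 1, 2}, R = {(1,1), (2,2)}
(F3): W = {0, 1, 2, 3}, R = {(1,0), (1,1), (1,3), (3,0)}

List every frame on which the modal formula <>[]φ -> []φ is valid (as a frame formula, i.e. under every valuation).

The schema corresponds to the Euclidean property: forall x forall y forall z (Rxy & Rxz -> Ryz).
(F1): fails — Rus and Rus but not Rss.
(F2): satisfies the condition.
(F3): fails — R10 and R10 but not R00.

(F2)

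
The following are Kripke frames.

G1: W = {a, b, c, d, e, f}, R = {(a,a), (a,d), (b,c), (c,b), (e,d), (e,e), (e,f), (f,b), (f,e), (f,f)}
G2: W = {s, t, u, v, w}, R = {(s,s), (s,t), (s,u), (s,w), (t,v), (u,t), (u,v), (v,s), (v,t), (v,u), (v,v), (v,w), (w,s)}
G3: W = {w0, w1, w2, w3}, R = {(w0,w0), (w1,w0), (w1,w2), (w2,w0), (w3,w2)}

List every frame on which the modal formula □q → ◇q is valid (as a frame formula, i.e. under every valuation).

The schema corresponds to seriality: ∀x ∃y Rxy.
G1: fails — world d has no successor.
G2: satisfies the condition.
G3: satisfies the condition.

G2, G3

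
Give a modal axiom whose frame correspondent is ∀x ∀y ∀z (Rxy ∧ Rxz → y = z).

A defining formula is ◇s → □s (the CD axiom).
Suppose ◇s→□s is valid. Take Rxy, Rxz and set V(s)={y}. Then ◇s at x, so □s at x, so s at z, i.e. z=y.

◇s → □s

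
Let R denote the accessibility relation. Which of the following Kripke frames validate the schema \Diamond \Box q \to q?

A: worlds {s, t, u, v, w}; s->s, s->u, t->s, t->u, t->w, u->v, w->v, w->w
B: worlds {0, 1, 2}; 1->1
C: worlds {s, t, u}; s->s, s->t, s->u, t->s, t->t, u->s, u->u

B, C

Frame correspondent (Sahlqvist): \forall x \forall y (Rxy \to Ryx) — i.e. symmetry.
A: fails — Ruv but not Rvu.
B: ✓.
C: ✓.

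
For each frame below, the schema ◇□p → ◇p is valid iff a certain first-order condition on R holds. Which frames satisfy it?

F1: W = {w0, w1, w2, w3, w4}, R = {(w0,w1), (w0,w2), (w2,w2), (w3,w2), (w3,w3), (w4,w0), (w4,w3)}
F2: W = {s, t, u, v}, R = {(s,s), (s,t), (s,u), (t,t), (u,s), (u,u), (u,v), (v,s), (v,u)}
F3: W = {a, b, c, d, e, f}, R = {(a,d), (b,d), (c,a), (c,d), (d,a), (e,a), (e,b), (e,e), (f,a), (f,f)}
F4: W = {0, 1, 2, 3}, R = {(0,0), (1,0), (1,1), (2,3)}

The schema corresponds to a generalized confluence (Geach) condition: ∀x ∀y (xRy → ∃w (yRw ∧ xRw)).
F1: fails — w0Rw1 but no w with w1Rw and w0Rw.
F2: satisfies the condition.
F3: fails — aRd but no w with dRw and aRw.
F4: fails — 2R3 but no w with 3Rw and 2Rw.
Valid on: F2.

F2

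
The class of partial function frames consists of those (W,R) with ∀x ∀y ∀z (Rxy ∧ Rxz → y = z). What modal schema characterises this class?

The condition is partial functionality. The CD schema ◇ψ → □ψ defines it.

◇ψ → □ψ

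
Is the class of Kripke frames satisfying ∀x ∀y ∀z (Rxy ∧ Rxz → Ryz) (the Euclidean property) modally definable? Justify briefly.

Yes: it is the Euclidean property, defined by the 5 schema ◇p → □◇p.
Suppose ◇p→□◇p is valid. Take Rxy, Rxz and set V(p)={y}. Then ◇p at x, so □◇p at x, so ◇p at z, so some w with Rzw has p; w=y, i.e. Rzy. By symmetry of the argument, Ryz.

Yes, by ◇p → □◇p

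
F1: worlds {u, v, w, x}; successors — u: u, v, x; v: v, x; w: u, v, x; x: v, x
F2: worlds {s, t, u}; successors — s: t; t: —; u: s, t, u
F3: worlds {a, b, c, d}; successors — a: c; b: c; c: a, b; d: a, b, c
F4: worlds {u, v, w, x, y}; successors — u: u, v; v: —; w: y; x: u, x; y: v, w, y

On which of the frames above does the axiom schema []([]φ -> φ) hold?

This is the axiom for shift-reflexivity; its first-order frame correspondent is forall x forall y (Rxy -> Ryy).
F1: holds.
F2: fails — Rus but not Rss.
F3: fails — Rbc but not Rcc.
F4: fails — Ruv but not Rvv.
Valid on: F1.

F1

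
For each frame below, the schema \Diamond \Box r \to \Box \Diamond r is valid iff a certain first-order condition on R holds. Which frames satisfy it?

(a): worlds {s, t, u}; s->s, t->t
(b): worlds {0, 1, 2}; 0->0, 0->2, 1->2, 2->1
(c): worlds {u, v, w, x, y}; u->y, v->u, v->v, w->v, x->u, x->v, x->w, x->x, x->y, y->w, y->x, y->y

Frame correspondent (Sahlqvist): \forall x \forall y \forall z (Rxy \wedge Rxz \to \exists w (Ryw \wedge Rzw)) — i.e. convergence.
(a): holds.
(b): fails — R00 and R02 but 0 and 2 have no common successor.
(c): fails — Rvv and Rvu but v and u have no common successor.

(a)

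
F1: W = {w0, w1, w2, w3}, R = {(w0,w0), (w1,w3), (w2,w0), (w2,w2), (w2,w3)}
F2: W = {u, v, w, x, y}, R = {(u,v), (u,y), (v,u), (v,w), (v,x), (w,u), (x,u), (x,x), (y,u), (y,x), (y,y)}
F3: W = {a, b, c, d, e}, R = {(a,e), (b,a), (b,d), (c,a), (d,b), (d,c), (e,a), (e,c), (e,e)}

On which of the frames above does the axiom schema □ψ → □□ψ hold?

F1

Frame correspondent (Sahlqvist): ∀x ∀y ∀z (Rxy ∧ Ryz → Rxz) — i.e. transitivity.
F1: holds.
F2: fails — Ruv and Rvw but not Ruw.
F3: fails — Rdc and Rca but not Rda.
Valid on: F1.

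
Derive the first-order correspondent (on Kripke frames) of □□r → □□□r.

This is a Sahlqvist (Geach-type) schema ◇^0□^2r → □^3◇^0r.
Minimal-valuation argument: fix x; take any y with xR^0y and any z with xR^3z. Set V(r) to the set of worlds R-reachable from y in exactly 2 steps. Then □^2r holds at y, so the antecedent holds at x; validity forces ◇^0r at z, giving a w with zR^0w and yR^2w.
First-order correspondent: ∀x ∀z (xR³z → ∃w (xR²w ∧ z = w)).

∀x ∀z (xR³z → ∃w (xR²w ∧ z = w))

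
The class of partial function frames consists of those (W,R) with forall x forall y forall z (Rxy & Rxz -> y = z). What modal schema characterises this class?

◇q → □q

A defining formula is ◇q → □q (the CD axiom).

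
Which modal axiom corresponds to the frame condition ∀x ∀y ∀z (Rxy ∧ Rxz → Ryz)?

◇s → □◇s

This is the Euclidean property; the standard corresponding axiom is 5: ◇s → □◇s.
Suppose ◇s→□◇s is valid. Take Rxy, Rxz and set V(s)={y}. Then ◇s at x, so □◇s at x, so ◇s at z, so some w with Rzw has s; w=y, i.e. Rzy. By symmetry of the argument, Ryz.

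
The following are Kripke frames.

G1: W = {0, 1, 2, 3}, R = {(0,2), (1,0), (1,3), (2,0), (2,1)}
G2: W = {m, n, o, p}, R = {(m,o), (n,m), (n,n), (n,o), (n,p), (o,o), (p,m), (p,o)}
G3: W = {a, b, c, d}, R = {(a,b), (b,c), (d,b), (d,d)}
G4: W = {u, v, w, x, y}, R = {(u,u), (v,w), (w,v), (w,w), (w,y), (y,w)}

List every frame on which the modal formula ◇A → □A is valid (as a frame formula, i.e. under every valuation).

Frame correspondent (Sahlqvist): ∀x ∀y ∀z (Rxy ∧ Rxz → y = z) — i.e. partial functionality.
G1: fails — 1 sees both 0 and 3.
G2: fails — n sees both m and n.
G3: fails — d sees both b and d.
G4: fails — w sees both v and w.

none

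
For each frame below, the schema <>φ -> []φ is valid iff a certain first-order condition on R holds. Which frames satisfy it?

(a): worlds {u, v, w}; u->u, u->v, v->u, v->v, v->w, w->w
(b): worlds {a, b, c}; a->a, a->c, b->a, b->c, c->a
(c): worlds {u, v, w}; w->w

(c)

This is the axiom for partial functionality; its first-order frame correspondent is forall x forall y forall z (Rxy & Rxz -> y = z).
(a): fails — u sees both u and v.
(b): fails — a sees both a and c.
(c): condition met.
Valid on: (c).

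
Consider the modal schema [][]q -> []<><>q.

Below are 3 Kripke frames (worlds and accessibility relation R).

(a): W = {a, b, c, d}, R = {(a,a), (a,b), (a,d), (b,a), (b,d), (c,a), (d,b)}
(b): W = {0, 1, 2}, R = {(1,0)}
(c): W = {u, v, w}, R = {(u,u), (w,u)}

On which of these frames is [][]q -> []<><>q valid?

(a), (c)

The schema corresponds to a generalized confluence (Geach) condition: forall x forall z (xRz -> exists w (x R^2 w & z R^2 w)).
(a): condition met.
(b): fails — 1R0 but no w with 1R²w and 0R²w.
(c): condition met.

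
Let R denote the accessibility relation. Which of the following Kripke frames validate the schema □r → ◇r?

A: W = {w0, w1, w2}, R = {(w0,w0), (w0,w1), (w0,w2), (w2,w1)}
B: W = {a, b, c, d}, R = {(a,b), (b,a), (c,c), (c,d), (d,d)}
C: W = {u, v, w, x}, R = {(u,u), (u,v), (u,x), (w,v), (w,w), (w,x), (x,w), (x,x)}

This is the axiom for seriality; its first-order frame correspondent is ∀x ∃y Rxy.
A: fails — world w1 has no successor.
B: ✓.
C: fails — world v has no successor.

B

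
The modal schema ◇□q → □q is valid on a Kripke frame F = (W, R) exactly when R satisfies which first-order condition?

the Euclidean property: ∀x ∀y ∀z (Rxy ∧ Rxz → Ryz)

Replacing q by ¬q and contraposing gives the equivalent schema ◇q → □◇q.
Suppose ◇q→□◇q is valid. Take Rxy, Rxz and set V(q)={y}. Then ◇q at x, so □◇q at x, so ◇q at z, so some w with Rzw has q; w=y, i.e. Rzy. By symmetry of the argument, Ryz.
The converse is a direct semantic check.
So the correspondent is the Euclidean property.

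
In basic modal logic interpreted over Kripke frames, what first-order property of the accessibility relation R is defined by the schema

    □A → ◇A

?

Seriality

Suppose □A→◇A is valid. At any x set V(A)=W. Then □A at x, so ◇A at x, so x has a successor.
Conversely, any frame satisfying ∀x ∃y Rxy validates the schema.
Frame condition: ∀x ∃y Rxy.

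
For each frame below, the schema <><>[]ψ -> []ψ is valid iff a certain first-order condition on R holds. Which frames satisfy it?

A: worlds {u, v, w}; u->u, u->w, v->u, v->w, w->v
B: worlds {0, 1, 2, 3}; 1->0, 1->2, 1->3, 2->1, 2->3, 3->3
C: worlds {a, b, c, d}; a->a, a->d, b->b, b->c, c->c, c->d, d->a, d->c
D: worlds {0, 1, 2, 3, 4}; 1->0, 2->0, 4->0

D

This is the axiom for a generalized confluence (Geach) condition; its first-order frame correspondent is forall x forall y forall z ((x R^2 y & xRz) -> exists w (yRw & z = w)).
A: fails — uR²w, uRu but no t with wRt and u=t.
B: fails — 1R²3, 1R0 but no w with 3Rw and 0=w.
C: fails — aR²c, aRa but no w with cRw and a=w.
D: satisfies the condition.
Valid on: D.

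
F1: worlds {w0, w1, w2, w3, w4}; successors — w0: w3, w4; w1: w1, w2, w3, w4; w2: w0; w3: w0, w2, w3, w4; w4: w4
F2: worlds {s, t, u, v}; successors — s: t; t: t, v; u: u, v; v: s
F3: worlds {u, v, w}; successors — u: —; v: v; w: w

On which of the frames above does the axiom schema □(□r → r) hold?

This is the axiom for shift-reflexivity; its first-order frame correspondent is ∀x ∀y (Rxy → Ryy).
F1: fails — Rw1w2 but not Rw2w2.
F2: fails — Ruv but not Rvv.
F3: satisfies the condition.
Valid on: F3.

F3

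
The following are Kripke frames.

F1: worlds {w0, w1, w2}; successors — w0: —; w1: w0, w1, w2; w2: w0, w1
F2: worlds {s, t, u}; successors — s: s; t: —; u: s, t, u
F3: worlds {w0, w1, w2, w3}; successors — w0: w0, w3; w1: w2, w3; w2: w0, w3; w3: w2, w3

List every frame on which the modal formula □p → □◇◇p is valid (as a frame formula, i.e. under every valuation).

F3

The schema corresponds to a generalized confluence (Geach) condition: ∀x ∀z (xRz → ∃w (xRw ∧ zR²w)).
F1: fails — w1Rw0 but no w with w1Rw and w0R²w.
F2: fails — uRt but no w with uRw and tR²w.
F3: ✓.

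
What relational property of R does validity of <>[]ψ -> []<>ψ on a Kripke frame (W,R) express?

convergence: forall x forall y forall z (Rxy & Rxz -> exists w (Ryw & Rzw))

This schema is the .2 axiom.
It corresponds to convergence: forall x forall y forall z (Rxy & Rxz -> exists w (Ryw & Rzw)).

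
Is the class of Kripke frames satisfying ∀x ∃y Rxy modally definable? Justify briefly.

The condition is seriality. A defining modal formula is □q → ◇q.
Suppose □q→◇q is valid. At any x set V(q)=W. Then □q at x, so ◇q at x, so x has a successor.

Definable; □q → ◇q defines it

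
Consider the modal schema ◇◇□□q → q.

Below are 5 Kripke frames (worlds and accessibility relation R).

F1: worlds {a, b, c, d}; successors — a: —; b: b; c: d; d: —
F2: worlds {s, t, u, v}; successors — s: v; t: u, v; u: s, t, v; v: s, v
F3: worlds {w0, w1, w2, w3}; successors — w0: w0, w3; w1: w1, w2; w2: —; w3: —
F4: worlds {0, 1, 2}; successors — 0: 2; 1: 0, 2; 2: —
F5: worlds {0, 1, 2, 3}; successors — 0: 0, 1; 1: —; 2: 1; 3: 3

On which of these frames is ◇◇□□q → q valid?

F1

Frame correspondent (Sahlqvist): ∀x ∀y (xR²y → ∃w (yR²w ∧ x = w)) — i.e. a generalized confluence (Geach) condition.
F1: holds.
F2: fails — tR²s but no w with sR²w and t=w.
F3: fails — w0R²w3 but no w with w3R²w and w0=w.
F4: fails — 1R²2 but no w with 2R²w and 1=w.
F5: fails — 0R²1 but no w with 1R²w and 0=w.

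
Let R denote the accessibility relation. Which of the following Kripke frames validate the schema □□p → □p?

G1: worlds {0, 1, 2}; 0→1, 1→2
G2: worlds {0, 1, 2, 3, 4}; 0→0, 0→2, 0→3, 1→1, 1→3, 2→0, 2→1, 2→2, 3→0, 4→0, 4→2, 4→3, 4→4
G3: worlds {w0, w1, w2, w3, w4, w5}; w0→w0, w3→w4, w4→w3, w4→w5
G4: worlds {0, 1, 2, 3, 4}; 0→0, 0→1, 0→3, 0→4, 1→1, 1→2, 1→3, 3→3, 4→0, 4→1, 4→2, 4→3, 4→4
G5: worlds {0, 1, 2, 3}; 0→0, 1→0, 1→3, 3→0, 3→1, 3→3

G2, G4, G5

This is the axiom for density; its first-order frame correspondent is ∀x ∀y (Rxy → ∃z (Rxz ∧ Rzy)).
G1: fails — R12 but no z with R1z and Rz2.
G2: holds.
G3: fails — Rw4w3 but no z with Rw4z and Rzw3.
G4: holds.
G5: holds.
Valid on: G2, G4, G5.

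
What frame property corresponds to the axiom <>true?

This is a form of the D axiom.
It corresponds to seriality: forall x exists y Rxy.

Seriality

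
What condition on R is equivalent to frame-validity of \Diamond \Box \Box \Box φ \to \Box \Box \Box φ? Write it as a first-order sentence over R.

This is a Sahlqvist (Geach-type) schema ◇^1□^3φ → □^3◇^0φ.
Minimal-valuation argument: fix x; take any y with xR^1y and any z with xR^3z. Set V(φ) to the set of worlds R-reachable from y in exactly 3 steps. Then □^3φ holds at y, so the antecedent holds at x; validity forces ◇^0φ at z, giving a w with zR^0w and yR^3w.
First-order correspondent: \forall x \forall y \forall z ((xRy \wedge x R^3 z) \to \exists w (y R^3 w \wedge z = w)).

\forall x \forall y \forall z ((xRy \wedge x R^3 z) \to \exists w (y R^3 w \wedge z = w))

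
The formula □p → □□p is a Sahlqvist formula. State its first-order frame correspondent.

transitivity

Suppose □p→□□p is valid. Take Rxy, Ryz and set V(p)={w : Rxw}. Then □p at x, so □□p at x, so □p at y, so p at z, i.e. Rxz.
Conversely, on a frame with transitivity the schema holds at every world under every valuation.
Frame condition: ∀x ∀y ∀z (Rxy ∧ Ryz → Rxz).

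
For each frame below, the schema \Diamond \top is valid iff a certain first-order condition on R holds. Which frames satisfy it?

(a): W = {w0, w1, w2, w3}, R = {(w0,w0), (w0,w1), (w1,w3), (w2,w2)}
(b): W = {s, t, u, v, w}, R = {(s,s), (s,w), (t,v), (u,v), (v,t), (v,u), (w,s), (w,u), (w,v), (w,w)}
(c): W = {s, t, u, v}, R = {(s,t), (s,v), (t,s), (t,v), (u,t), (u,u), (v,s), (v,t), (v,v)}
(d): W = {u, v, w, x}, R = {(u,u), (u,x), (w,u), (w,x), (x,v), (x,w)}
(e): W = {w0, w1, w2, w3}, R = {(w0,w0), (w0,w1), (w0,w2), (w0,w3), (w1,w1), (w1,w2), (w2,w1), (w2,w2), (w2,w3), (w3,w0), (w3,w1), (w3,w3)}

The schema corresponds to seriality: \forall x \exists y Rxy.
(a): fails — world w3 has no successor.
(b): holds.
(c): holds.
(d): fails — world v has no successor.
(e): holds.

(b), (c), (e)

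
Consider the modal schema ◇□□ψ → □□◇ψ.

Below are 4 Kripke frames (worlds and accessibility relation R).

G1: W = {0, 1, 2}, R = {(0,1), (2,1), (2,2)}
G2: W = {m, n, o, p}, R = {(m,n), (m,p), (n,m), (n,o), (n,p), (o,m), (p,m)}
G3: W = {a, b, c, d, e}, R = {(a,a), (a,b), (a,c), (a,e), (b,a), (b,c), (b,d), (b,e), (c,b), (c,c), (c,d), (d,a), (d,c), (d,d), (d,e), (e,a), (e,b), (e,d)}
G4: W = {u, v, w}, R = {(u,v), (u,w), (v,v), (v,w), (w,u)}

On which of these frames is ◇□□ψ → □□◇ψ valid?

The schema corresponds to a generalized confluence (Geach) condition: ∀x ∀y ∀z ((xRy ∧ xR²z) → ∃w (yR²w ∧ zRw)).
G1: fails — 2R1, 2R²1 but no w with 1R²w and 1Rw.
G2: fails — mRp, mR²o but no w with pR²w and oRw.
G3: satisfies the condition.
G4: fails — uRw, uR²w but no t with wR²t and wRt.

G3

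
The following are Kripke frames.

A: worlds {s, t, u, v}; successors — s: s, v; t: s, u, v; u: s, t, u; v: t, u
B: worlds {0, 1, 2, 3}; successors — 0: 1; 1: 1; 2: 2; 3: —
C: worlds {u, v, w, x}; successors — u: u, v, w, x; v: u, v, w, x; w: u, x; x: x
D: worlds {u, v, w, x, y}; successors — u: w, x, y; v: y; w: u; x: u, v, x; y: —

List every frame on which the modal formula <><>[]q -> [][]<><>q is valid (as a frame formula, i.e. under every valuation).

A, B, C

The schema corresponds to a generalized confluence (Geach) condition: forall x forall y forall z ((x R^2 y & x R^2 z) -> exists w (yRw & z R^2 w)).
A: holds.
B: holds.
C: holds.
D: fails — uR²u, uR²v but no t with uRt and vR²t.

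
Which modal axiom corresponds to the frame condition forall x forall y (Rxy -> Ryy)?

This is shift-reflexivity; the standard corresponding axiom is T□: □(□ψ → ψ).
Suppose □(□ψ→ψ) is valid. Take Rxy and set V(ψ)={w : Ryw}. Then at y, □ψ holds; since □(□ψ→ψ) at x, □ψ→ψ at y, so ψ at y, i.e. Ryy.

□(□ψ → ψ)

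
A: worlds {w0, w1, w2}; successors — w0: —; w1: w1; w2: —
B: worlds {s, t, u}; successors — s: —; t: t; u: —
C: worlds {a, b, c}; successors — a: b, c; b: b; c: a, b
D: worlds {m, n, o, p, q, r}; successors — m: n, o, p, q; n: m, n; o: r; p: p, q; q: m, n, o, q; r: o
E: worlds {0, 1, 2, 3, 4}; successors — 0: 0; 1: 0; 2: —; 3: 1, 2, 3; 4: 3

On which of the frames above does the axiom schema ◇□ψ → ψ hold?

A, B

This is the axiom for symmetry; its first-order frame correspondent is ∀x ∀y (Rxy → Ryx).
A: ✓.
B: ✓.
C: fails — Rab but not Rba.
D: fails — Rmo but not Rom.
E: fails — R10 but not R01.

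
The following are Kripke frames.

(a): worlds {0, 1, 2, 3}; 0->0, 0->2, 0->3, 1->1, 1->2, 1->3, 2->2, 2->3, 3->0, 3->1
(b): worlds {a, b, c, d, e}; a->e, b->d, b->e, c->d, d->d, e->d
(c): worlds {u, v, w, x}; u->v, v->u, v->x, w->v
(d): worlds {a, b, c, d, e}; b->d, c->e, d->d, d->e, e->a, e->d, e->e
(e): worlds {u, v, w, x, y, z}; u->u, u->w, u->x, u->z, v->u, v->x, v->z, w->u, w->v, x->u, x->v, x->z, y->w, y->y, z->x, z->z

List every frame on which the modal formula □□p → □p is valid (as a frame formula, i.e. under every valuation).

(a), (d)

The schema corresponds to density: ∀x ∀y (Rxy → ∃z (Rxz ∧ Rzy)).
(a): holds.
(b): fails — Rae but no z with Raz and Rze.
(c): fails — Ruv but no z with Ruz and Rzv.
(d): holds.
(e): fails — Rwv but no t with Rwt and Rtv.
Valid on: (a), (d).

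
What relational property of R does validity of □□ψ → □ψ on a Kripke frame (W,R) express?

density: ∀x ∀y (Rxy → ∃z (Rxz ∧ Rzy))

Suppose □□ψ→□ψ is valid. Take Rxy and set V(ψ)={w : xR²w}. Then □□ψ at x, so □ψ at x, so ψ at y, i.e. ∃z(Rxz∧Rzy).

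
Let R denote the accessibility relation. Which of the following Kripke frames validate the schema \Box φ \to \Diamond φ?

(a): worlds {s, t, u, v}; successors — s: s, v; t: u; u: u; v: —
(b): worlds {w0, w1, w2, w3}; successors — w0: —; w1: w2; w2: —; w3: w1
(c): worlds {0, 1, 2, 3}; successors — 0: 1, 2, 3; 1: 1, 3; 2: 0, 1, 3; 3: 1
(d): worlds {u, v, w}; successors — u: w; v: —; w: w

(c)

The schema corresponds to seriality: \forall x \exists y Rxy.
(a): fails — world v has no successor.
(b): fails — world w0 has no successor.
(c): ✓.
(d): fails — world v has no successor.
Valid on: (c).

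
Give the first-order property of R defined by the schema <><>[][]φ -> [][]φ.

forall x forall y forall z ((x R^2 y & x R^2 z) -> exists w (y R^2 w & z = w))

This is a Sahlqvist (Geach-type) schema ◇^2□^2φ → □^2◇^0φ.
Minimal-valuation argument: fix x; take any y with xR^2y and any z with xR^2z. Set V(φ) to the set of worlds R-reachable from y in exactly 2 steps. Then □^2φ holds at y, so the antecedent holds at x; validity forces ◇^0φ at z, giving a w with zR^0w and yR^2w.
First-order correspondent: forall x forall y forall z ((x R^2 y & x R^2 z) -> exists w (y R^2 w & z = w)).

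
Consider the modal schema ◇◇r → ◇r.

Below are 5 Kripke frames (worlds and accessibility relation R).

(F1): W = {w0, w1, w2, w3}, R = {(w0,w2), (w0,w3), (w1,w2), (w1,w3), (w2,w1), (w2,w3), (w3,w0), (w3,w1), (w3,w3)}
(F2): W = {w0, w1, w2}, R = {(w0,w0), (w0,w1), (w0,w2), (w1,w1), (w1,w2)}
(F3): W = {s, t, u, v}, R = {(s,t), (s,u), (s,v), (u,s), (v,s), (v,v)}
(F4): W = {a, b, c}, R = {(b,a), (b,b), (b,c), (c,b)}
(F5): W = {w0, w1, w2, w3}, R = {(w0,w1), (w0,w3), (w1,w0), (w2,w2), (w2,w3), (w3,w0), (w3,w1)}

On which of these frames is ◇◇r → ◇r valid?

Frame correspondent (Sahlqvist): ∀x ∀y ∀z (Rxy ∧ Ryz → Rxz) — i.e. transitivity.
(F1): fails — Rw1w2 and Rw2w1 but not Rw1w1.
(F2): holds.
(F3): fails — Rus and Rsv but not Ruv.
(F4): fails — Rcb and Rba but not Rca.
(F5): fails — Rw1w0 and Rw0w1 but not Rw1w1.

(F2)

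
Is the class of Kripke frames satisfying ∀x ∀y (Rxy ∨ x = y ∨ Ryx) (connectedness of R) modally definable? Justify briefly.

Modal frame validity is preserved under disjoint unions.
Take 2 disjoint single-world reflexive frames: each is trivially connected, but their disjoint union has 2 worlds with no edge between distinct components, so it is not connected.
So the class is not modally definable.

Not modally definable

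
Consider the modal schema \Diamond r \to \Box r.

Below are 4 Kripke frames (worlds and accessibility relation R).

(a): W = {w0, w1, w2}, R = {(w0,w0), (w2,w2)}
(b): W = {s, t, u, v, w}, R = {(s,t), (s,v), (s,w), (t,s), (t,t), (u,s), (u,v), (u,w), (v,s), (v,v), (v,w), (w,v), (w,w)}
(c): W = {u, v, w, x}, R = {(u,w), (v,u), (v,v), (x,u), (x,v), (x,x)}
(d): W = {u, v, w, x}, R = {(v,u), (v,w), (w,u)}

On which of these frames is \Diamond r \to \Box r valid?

This is the axiom for partial functionality; its first-order frame correspondent is \forall x \forall y \forall z (Rxy \wedge Rxz \to y = z).
(a): ✓.
(b): fails — s sees both t and v.
(c): fails — v sees both u and v.
(d): fails — v sees both u and w.
Valid on: (a).

(a)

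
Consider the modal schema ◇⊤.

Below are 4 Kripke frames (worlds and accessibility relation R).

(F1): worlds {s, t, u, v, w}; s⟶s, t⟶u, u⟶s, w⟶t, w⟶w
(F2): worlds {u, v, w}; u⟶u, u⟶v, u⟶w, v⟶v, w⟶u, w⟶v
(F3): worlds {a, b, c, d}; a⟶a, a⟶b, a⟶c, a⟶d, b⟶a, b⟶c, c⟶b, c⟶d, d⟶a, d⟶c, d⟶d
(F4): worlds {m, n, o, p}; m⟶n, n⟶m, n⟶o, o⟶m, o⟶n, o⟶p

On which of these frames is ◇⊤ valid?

The schema corresponds to seriality: ∀x ∃y Rxy.
(F1): fails — world v has no successor.
(F2): holds.
(F3): holds.
(F4): fails — world p has no successor.
Valid on: (F2), (F3).

(F2), (F3)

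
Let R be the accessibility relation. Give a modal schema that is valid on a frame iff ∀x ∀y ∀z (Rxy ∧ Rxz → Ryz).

◇r → □◇r

A defining formula is ◇r → □◇r (the 5 axiom).
Suppose ◇r→□◇r is valid. Take Rxy, Rxz and set V(r)={y}. Then ◇r at x, so □◇r at x, so ◇r at z, so some w with Rzw has r; w=y, i.e. Rzy. By symmetry of the argument, Ryz.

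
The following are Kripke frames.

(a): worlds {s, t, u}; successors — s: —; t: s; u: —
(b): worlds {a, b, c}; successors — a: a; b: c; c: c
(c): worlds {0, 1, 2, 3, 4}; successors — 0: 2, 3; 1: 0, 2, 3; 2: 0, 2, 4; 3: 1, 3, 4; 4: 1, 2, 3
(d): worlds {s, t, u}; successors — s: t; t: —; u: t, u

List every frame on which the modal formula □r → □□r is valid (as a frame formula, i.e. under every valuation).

Frame correspondent (Sahlqvist): ∀x ∀y ∀z (Rxy ∧ Ryz → Rxz) — i.e. transitivity.
(a): condition met.
(b): condition met.
(c): fails — R34 and R42 but not R32.
(d): condition met.
Valid on: (a), (b), (d).

(a), (b), (d)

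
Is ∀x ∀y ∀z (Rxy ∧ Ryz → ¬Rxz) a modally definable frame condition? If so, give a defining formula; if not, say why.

If a class were modally definable it would be closed under surjective bounded morphisms (Goldblatt–Thomason).
The 7-cycle (worlds a,b,c,d,e,f,g with a→b→c→d→e→f→g→a) is intransitive. Mapping every world to a single reflexive point • is a surjective bounded morphism; the reflexive point is not intransitive (R••∧R•• but R••).
So the class is not modally definable.

No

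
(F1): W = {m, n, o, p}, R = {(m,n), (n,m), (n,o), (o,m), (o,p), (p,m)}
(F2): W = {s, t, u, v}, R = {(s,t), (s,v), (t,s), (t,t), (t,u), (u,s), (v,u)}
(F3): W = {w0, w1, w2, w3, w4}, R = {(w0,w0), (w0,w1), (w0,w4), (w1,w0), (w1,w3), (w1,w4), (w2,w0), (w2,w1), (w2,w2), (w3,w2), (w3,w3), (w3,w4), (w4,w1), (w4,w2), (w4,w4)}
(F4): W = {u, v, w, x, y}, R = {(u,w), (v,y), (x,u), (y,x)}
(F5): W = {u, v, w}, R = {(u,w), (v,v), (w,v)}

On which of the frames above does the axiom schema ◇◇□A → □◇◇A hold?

(F3), (F5)

The schema corresponds to a generalized confluence (Geach) condition: ∀x ∀y ∀z ((xR²y ∧ xRz) → ∃w (yRw ∧ zR²w)).
(F1): fails — nR²m, nRm but no w with mRw and mR²w.
(F2): fails — sR²s, sRv but no w with sRw and vR²w.
(F3): condition met.
(F4): fails — xR²w, xRu but no t with wRt and uR²t.
(F5): condition met.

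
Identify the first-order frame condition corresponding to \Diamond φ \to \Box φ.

partial functionality

This is the CD axiom.
It corresponds to partial functionality: \forall x \forall y \forall z (Rxy \wedge Rxz \to y = z).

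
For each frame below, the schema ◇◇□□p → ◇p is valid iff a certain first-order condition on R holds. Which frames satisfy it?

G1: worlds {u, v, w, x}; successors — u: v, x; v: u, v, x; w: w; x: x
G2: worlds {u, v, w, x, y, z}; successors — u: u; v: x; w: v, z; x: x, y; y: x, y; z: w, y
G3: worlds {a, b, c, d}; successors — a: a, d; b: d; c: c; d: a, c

G1

This is the axiom for a generalized confluence (Geach) condition; its first-order frame correspondent is ∀x ∀y (xR²y → ∃w (yR²w ∧ xRw)).
G1: satisfies the condition.
G2: fails — wR²w but no t with wR²t and wRt.
G3: fails — aR²c but no w with cR²w and aRw.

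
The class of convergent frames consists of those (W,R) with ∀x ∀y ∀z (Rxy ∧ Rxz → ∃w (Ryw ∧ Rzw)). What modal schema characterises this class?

The condition is convergence. The .2 schema ◇□q → □◇q defines it.
Suppose ◇□q→□◇q is valid. Take Rxy, Rxz and set V(q)={w : Ryw}. Then □q at y so ◇□q at x, so □◇q at x, so ◇q at z, giving w with Rzw and Ryw.

◇□q → □◇q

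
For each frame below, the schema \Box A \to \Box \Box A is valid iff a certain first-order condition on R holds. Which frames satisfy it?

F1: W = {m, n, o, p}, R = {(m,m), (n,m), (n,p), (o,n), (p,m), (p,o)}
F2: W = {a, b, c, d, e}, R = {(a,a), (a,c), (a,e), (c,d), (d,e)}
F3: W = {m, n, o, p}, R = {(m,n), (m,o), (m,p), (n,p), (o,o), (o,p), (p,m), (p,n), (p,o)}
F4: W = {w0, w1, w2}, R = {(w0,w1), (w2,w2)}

Frame correspondent (Sahlqvist): \forall x \forall y \forall z (Rxy \wedge Ryz \to Rxz) — i.e. transitivity.
F1: fails — Ron and Rnm but not Rom.
F2: fails — Rcd and Rde but not Rce.
F3: fails — Rop and Rpm but not Rom.
F4: ✓.
Valid on: F4.

F4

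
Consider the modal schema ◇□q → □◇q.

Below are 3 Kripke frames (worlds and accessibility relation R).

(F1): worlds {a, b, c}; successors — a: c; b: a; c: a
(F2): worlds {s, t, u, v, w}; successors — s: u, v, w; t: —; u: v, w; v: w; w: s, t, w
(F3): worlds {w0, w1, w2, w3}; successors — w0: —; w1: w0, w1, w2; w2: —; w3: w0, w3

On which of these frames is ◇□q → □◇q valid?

(F1)

The schema corresponds to convergence: ∀x ∀y ∀z (Rxy ∧ Rxz → ∃w (Ryw ∧ Rzw)).
(F1): condition met.
(F2): fails — Rww and Rwt but w and t have no common successor.
(F3): fails — Rw1w2 and Rw1w2 but w2 and w2 have no common successor.
Valid on: (F1).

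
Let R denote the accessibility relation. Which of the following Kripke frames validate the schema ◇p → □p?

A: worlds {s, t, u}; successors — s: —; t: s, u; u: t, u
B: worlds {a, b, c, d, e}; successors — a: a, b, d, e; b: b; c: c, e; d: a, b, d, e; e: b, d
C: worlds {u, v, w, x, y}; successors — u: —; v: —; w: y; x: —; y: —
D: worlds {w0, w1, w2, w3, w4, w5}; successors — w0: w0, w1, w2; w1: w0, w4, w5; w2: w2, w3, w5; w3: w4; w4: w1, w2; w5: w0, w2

C

Frame correspondent (Sahlqvist): ∀x ∀y ∀z (Rxy ∧ Rxz → y = z) — i.e. partial functionality.
A: fails — t sees both s and u.
B: fails — a sees both a and b.
C: holds.
D: fails — w0 sees both w0 and w1.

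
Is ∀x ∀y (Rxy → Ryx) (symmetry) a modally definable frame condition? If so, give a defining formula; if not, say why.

Yes, by r → □◇r

This is a Sahlqvist condition; the B axiom r → □◇r defines it.
Suppose r→□◇r is valid. Take Rxy and set V(r)={x}. Then r at x, so □◇r at x, so ◇r at y, so some z with Ryz has r; z=x, i.e. Ryx.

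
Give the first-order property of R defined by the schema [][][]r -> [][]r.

This is a Sahlqvist (Geach-type) schema ◇^0□^3r → □^2◇^0r.
Minimal-valuation argument: fix x; take any y with xR^0y and any z with xR^2z. Set V(r) to the set of worlds R-reachable from y in exactly 3 steps. Then □^3r holds at y, so the antecedent holds at x; validity forces ◇^0r at z, giving a w with zR^0w and yR^3w.
First-order correspondent: forall x forall z (x R^2 z -> exists w (x R^3 w & z = w)).

forall x forall z (x R^2 z -> exists w (x R^3 w & z = w))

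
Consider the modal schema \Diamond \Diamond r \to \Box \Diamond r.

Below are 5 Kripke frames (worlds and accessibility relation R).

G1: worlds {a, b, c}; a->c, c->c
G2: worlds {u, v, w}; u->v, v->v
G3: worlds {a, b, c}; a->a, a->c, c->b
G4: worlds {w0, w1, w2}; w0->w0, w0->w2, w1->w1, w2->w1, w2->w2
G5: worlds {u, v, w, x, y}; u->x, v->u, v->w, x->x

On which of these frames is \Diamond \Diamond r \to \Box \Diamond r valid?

G1, G2

Frame correspondent (Sahlqvist): \forall x \forall y \forall z ((x R^2 y \wedge xRz) \to \exists w (y = w \wedge zRw)) — i.e. a generalized confluence (Geach) condition.
G1: condition met.
G2: condition met.
G3: fails — aR²a, aRc but no w with a=w and cRw.
G4: fails — w0R²w0, w0Rw2 but no w with w0=w and w2Rw.
G5: fails — vR²x, vRw but no t with x=t and wRt.
Valid on: G1, G2.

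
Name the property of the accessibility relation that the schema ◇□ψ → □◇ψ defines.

convergence: ∀x ∀y ∀z (Rxy ∧ Rxz → ∃w (Ryw ∧ Rzw))

Suppose ◇□ψ→□◇ψ is valid. Take Rxy, Rxz and set V(ψ)={w : Ryw}. Then □ψ at y so ◇□ψ at x, so □◇ψ at x, so ◇ψ at z, giving w with Rzw and Ryw.
Conversely, any frame satisfying ∀x ∀y ∀z (Rxy ∧ Rxz → ∃w (Ryw ∧ Rzw)) validates the schema.
So the correspondent is convergence.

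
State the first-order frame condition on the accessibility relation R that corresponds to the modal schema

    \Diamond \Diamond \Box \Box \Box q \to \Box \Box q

\forall x \forall y \forall z ((x R^2 y \wedge x R^2 z) \to \exists w (y R^3 w \wedge z = w))

This is a Sahlqvist (Geach-type) schema ◇^2□^3q → □^2◇^0q.
First-order correspondent: \forall x \forall y \forall z ((x R^2 y \wedge x R^2 z) \to \exists w (y R^3 w \wedge z = w)).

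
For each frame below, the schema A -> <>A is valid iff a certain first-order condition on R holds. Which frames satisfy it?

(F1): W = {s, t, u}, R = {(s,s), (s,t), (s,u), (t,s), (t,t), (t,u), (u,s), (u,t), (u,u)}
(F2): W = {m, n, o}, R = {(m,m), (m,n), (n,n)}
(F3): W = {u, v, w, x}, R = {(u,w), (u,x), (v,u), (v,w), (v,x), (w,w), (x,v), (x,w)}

Frame correspondent (Sahlqvist): forall x Rxx — i.e. reflexivity.
(F1): satisfies the condition.
(F2): fails — world o does not see itself.
(F3): fails — world u does not see itself.

(F1)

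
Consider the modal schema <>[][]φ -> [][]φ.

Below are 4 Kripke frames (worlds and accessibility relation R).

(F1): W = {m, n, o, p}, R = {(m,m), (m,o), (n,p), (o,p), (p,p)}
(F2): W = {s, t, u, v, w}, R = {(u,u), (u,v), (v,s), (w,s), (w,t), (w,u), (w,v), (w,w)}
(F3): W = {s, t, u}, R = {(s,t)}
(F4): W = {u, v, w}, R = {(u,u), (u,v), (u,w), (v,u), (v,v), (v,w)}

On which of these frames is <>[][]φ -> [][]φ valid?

(F3)

This is the axiom for a generalized confluence (Geach) condition; its first-order frame correspondent is forall x forall y forall z ((xRy & x R^2 z) -> exists w (y R^2 w & z = w)).
(F1): fails — mRo, mR²m but no w with oR²w and m=w.
(F2): fails — uRv, uR²s but no w* with vR²w* and s=w*.
(F3): ✓.
(F4): fails — uRw, uR²u but no t with wR²t and u=t.
Valid on: (F3).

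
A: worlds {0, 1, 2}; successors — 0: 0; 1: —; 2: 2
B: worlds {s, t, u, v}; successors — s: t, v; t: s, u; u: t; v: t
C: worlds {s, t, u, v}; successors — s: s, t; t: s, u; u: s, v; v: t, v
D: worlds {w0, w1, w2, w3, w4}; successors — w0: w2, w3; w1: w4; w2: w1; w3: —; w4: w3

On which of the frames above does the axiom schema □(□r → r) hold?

Frame correspondent (Sahlqvist): ∀x ∀y (Rxy → Ryy) — i.e. shift-reflexivity.
A: condition met.
B: fails — Rut but not Rtt.
C: fails — Rvt but not Rtt.
D: fails — Rw0w2 but not Rw2w2.
Valid on: A.

A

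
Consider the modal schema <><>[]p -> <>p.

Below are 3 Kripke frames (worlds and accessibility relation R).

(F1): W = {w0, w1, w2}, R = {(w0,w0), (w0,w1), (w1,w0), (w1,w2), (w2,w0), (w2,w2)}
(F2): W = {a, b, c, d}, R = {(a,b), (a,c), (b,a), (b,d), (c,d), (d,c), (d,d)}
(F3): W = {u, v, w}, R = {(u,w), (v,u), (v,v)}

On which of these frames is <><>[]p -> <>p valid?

Frame correspondent (Sahlqvist): forall x forall y (x R^2 y -> exists w (yRw & xRw)) — i.e. a generalized confluence (Geach) condition.
(F1): satisfies the condition.
(F2): satisfies the condition.
(F3): fails — vR²u but no t with uRt and vRt.
Valid on: (F1), (F2).

(F1), (F2)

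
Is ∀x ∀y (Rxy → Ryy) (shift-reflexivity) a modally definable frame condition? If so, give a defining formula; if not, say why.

Definable; □(□q → q) defines it

The condition is shift-reflexivity. A defining modal formula is □(□q → q).
Suppose □(□q→q) is valid. Take Rxy and set V(q)={w : Ryw}. Then at y, □q holds; since □(□q→q) at x, □q→q at y, so q at y, i.e. Ryy.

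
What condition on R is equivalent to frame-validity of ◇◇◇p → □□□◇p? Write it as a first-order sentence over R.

This is a Sahlqvist (Geach-type) schema ◇^3□^0p → □^3◇^1p.
Minimal-valuation argument: fix x; take any y with xR^3y and any z with xR^3z. Set V(p) to the set of worlds R-reachable from y in exactly 0 steps. Then □^0p holds at y, so the antecedent holds at x; validity forces ◇^1p at z, giving a w with zR^1w and yR^0w.
First-order correspondent: ∀x ∀y ∀z ((xR³y ∧ xR³z) → ∃w (y = w ∧ zRw)).

∀x ∀y ∀z ((xR³y ∧ xR³z) → ∃w (y = w ∧ zRw))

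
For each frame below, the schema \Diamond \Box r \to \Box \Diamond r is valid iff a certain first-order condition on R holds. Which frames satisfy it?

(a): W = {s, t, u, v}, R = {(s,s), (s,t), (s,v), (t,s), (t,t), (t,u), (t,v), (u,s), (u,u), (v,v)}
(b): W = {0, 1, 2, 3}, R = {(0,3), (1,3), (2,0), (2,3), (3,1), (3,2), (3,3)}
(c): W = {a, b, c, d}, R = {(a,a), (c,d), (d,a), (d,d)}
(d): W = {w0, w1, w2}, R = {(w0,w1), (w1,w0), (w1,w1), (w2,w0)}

(b), (c), (d)

The schema corresponds to convergence: \forall x \forall y \forall z (Rxy \wedge Rxz \to \exists w (Ryw \wedge Rzw)).
(a): fails — Rtv and Rtu but v and u have no common successor.
(b): holds.
(c): holds.
(d): holds.
Valid on: (b), (c), (d).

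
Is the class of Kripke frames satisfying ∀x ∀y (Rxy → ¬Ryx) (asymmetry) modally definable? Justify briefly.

If a class were modally definable it would be closed under surjective bounded morphisms (Goldblatt–Thomason).
The 4-cycle (worlds s,t,u,v with s→t→u→v→s) is asymmetric. Mapping every world to a single reflexive point • is a surjective bounded morphism, and the reflexive point is not asymmetric (R•• but asymmetry requires ¬R••).
So no modal formula (or set of formulas) defines exactly the asymmetric frames.

Not definable by any modal formula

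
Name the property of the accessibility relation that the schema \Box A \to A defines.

Suppose □A→A is valid. At any x set V(A)={w : Rxw}. Then □A holds at x, so A holds at x, i.e. Rxx.

reflexivity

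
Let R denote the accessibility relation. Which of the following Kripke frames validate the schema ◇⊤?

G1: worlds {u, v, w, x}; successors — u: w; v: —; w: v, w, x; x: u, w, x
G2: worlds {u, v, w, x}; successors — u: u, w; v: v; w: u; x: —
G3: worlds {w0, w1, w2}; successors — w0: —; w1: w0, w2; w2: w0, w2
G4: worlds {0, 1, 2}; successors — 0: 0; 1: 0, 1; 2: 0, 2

The schema corresponds to seriality: ∀x ∃y Rxy.
G1: fails — world v has no successor.
G2: fails — world x has no successor.
G3: fails — world w0 has no successor.
G4: satisfies the condition.

G4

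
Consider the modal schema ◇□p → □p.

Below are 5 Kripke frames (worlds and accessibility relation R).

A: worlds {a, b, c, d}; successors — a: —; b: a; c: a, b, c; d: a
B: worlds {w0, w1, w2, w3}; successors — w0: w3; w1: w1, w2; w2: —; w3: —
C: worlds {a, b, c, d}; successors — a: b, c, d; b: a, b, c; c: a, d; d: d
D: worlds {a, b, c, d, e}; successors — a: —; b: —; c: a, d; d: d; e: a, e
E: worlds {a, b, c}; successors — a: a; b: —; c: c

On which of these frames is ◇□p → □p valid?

Frame correspondent (Sahlqvist): ∀x ∀y ∀z (Rxy ∧ Rxz → Ryz) — i.e. the Euclidean property.
A: fails — Rba and Rba but not Raa.
B: fails — Rw0w3 and Rw0w3 but not Rw3w3.
C: fails — Rab and Rad but not Rbd.
D: fails — Rcd and Rca but not Rda.
E: condition met.
Valid on: E.

E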